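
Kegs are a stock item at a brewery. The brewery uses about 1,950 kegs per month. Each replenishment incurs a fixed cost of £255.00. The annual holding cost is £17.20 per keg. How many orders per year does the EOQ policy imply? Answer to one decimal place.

N ≈ 28.1 orders per year

Annual demand D = 1,950 × 12 = 23,400.
Q* = √(2DS/H) = √(2 × 23,400 × 255 / 17.2) ≈ 832.97.
Orders per year = D / Q* = 23,400 / 832.97 ≈ 28.092.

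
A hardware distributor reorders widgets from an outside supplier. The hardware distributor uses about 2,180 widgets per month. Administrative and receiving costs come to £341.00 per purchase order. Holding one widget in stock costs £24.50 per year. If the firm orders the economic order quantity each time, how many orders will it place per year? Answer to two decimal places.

Annual demand D = 2,180 × 12 = 26,160.
The optimal lot size = √(2DS/H) = √(2 × 26,160 × 341 / 24.5) ≈ 853.35.
Orders per year = D / Q* = 26,160 / 853.35 ≈ 30.656.

N ≈ 30.66 orders per year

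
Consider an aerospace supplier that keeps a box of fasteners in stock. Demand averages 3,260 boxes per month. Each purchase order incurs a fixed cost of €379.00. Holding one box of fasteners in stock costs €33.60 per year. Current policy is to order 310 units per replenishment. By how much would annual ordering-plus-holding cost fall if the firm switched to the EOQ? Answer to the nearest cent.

Annual demand D = 3,260 × 12 = 39,120.
EOQ = √(2DS/H) = √(2 × 39,120 × 379 / 33.6) ≈ 939.43.
Cost at Q* = (D/Q*)S + (Q*/2)H = √(2DSH) ≈ €31,564.85.
Cost at Q = 310: (39,120/310)×379 + (310/2)×33.6 = €47,827.35 + €5,208.00 = €53,035.35.
Excess = €53,035.35 − €31,564.85 = €21,470.51.

Extra cost ≈ €21,470.51 per year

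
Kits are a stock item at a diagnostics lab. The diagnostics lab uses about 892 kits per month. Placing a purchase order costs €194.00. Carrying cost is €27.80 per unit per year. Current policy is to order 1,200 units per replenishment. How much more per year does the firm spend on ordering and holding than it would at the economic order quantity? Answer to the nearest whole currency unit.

Extra cost ≈ €7,665 per year

Annual demand D = 892 × 12 = 10,704.
EOQ = √(2DS/H) = √(2 × 10,704 × 194 / 27.8) ≈ 386.52.
Cost at Q* = (D/Q*)S + (Q*/2)H = √(2DSH) ≈ €10,745.12.
Cost at Q = 1,200: (10,704/1,200)×194 + (1,200/2)×27.8 = €1,730.48 + €16,680.00 = €18,410.48.
Excess = €18,410.48 − €10,745.12 = €7,665.36.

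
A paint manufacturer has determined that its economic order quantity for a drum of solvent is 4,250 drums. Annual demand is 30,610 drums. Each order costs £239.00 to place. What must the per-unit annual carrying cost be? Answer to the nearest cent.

H ≈ £0.81

Invert the EOQ relation Q*² = 2DS/H.
From Q* = √(2DS/H): H = 2DS / Q*² = 2 × 30,610 × 239 / 4,250² = 0.8101.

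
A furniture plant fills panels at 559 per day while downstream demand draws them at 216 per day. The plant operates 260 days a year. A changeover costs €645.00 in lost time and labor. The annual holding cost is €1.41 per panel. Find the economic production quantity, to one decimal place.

Q* ≈ 9,150.8 panels

Annual demand D = 216 × 260 = 56,160.
Production build-up factor (1 − d/p) = 1 − 216/559 = 0.6136.
Q* = √(2DS / (H(1 − d/p))) = √(2 × 56,160 × 645 / (1.41 × 0.6136)).
= √(72,446,400 / 0.8652) ≈ 9150.771.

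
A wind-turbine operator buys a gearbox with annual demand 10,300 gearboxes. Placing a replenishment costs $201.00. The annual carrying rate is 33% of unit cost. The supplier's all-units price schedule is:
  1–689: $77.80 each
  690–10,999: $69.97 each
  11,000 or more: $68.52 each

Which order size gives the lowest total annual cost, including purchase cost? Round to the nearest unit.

Holding cost per unit per year at price C is H = 0.33·C.
For each price level, check whether its EOQ is feasible; otherwise the best quantity at that price is the breakpoint.
EOQ at $77.80 = 401.6 (feasible in tier 1): TC = 10,300×$77.80 + (10,300/401.6)×201 + (401.6/2)×0.33×$77.80 = $811,650.47.
EOQ at $69.97 = 423.5 < 690, so use break Q=690: TC = 10,300×$69.97 + (10,300/690.0)×201 + (690.0/2)×0.33×$69.97 = $731,657.52.
EOQ at $68.52 = 427.9 < 11000, so use break Q=11000: TC = 10,300×$68.52 + (10,300/11000.0)×201 + (11000.0/2)×0.33×$68.52 = $830,308.01.
Lowest total cost is $731,657.52 at Q = 690.0.

Q* ≈ 690 gearboxes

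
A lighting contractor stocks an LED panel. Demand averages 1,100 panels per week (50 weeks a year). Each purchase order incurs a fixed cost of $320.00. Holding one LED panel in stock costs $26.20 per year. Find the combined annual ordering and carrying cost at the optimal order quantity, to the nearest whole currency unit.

Annual demand D = 1,100 × 50 = 55,000.
EOQ = √(2DS/H) = √(2 × 55,000 × 320 / 26.2) ≈ 1159.10.
At Q*, ordering cost (D/Q*)S equals holding cost (Q*/2)H, each = √(DSH/2).
Minimum total = √(2DSH) = √(2 × 55,000 × 320 × 26.2) ≈ 30368.405.

TC* ≈ $30,368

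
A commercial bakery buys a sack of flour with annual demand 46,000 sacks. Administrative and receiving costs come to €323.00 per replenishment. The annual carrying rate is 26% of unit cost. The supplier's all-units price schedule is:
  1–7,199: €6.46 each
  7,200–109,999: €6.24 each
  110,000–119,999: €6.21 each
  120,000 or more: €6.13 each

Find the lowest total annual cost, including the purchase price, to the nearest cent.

TC* ≈ €294,944.25

Holding cost per unit per year at price C is H = 0.26·C.
For each price level, check whether its EOQ is feasible; otherwise the best quantity at that price is the breakpoint.
EOQ at €6.46 = 4206.2 (feasible in tier 1): TC = 46,000×€6.46 + (46,000/4206.2)×323 + (4206.2/2)×0.26×€6.46 = €304,224.77.
EOQ at €6.24 = 4279.7 < 7200, so use break Q=7200: TC = 46,000×€6.24 + (46,000/7200.0)×323 + (7200.0/2)×0.26×€6.24 = €294,944.25.
EOQ at €6.21 = 4290.1 < 110000, so use break Q=110000: TC = 46,000×€6.21 + (46,000/110000.0)×323 + (110000.0/2)×0.26×€6.21 = €374,598.07.
EOQ at €6.13 = 4318.0 < 120000, so use break Q=120000: TC = 46,000×€6.13 + (46,000/120000.0)×323 + (120000.0/2)×0.26×€6.13 = €377,731.82.
Lowest total cost among the candidates is at Q = 7200.0.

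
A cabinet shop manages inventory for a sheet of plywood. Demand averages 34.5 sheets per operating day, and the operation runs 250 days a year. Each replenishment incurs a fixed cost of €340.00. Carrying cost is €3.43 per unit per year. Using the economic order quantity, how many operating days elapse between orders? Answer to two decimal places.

T ≈ 37.90 days

Annual demand D = 34.5 × 250 = 8,625.
EOQ = √(2DS/H) = √(2 × 8,625 × 340 / 3.43) ≈ 1307.64.
Cycle time = Q*/D × 250 = 1307.64 / 8,625 × 250 ≈ 37.902 days.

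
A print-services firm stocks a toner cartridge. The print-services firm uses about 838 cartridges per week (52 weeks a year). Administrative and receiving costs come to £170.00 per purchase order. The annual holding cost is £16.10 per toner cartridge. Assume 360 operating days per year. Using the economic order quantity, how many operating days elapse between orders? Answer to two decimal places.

Annual demand D = 838 × 52 = 43,576.
The optimal lot size = √(2DS/H) = √(2 × 43,576 × 170 / 16.1) ≈ 959.29.
Cycle time = Q*/D × 360 = 959.29 / 43,576 × 360 ≈ 7.925 days.

T ≈ 7.93 days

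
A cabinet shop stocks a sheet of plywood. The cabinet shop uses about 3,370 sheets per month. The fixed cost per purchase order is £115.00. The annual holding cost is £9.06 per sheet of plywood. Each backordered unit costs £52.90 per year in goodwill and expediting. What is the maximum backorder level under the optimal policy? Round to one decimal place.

S* ≈ 160.3 sheets

Annual demand D = 3,370 × 12 = 40,440.
With planned backorders, Q* = √(2DS/H) · √((H+B)/B).
√(2DS/H) = √(2 × 40,440 × 115 / 9.06) = 1013.224.
√((H+B)/B) = √((9.06+52.9)/52.9) = 1.0823.
Q* ≈ 1096.562.
S* = Q* · H/(H+B) = 1096.562 × 9.06/61.96 ≈ 160.343.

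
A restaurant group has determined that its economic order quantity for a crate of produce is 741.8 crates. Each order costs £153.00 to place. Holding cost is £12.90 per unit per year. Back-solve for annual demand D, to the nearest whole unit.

The basic EOQ model gives Q* = √(2DS/H); rearrange for the unknown.
From Q* = √(2DS/H): D = Q*²H / (2S) = 741.8² × 12.9 / (2 × 153) = 23197.541.

D ≈ 23,198 crates per year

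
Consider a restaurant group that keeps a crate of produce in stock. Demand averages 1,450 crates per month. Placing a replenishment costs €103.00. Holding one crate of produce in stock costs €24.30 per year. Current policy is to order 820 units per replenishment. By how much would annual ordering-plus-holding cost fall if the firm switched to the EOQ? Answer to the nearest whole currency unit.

Annual demand D = 1,450 × 12 = 17,400.
EOQ = √(2DS/H) = √(2 × 17,400 × 103 / 24.3) ≈ 384.07.
Cost at Q* = (D/Q*)S + (Q*/2)H = √(2DSH) ≈ €9,332.79.
Cost at Q = 820: (17,400/820)×103 + (820/2)×24.3 = €2,185.61 + €9,963.00 = €12,148.61.
Excess = €12,148.61 − €9,332.79 = €2,815.82.

Extra cost ≈ €2,816 per year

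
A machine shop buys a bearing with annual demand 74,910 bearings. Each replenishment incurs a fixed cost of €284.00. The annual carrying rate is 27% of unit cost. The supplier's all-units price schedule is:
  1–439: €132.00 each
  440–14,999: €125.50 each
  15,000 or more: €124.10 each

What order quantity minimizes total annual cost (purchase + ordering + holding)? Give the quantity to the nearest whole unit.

Holding cost per unit per year at price C is H = 0.27·C.
Evaluate total cost at each tier's feasible EOQ or, if the EOQ is below the tier, at the tier's minimum quantity.
Tier 1 (€132.00): EOQ = 1092.6 exceeds tier's upper bound 439, so this tier is dominated.
EOQ at €125.50 = 1120.6 (feasible in tier 2): TC = 74,910×€125.50 + (74,910/1120.6)×284 + (1120.6/2)×0.27×€125.50 = €9,439,175.63.
EOQ at €124.10 = 1126.9 < 15000, so use break Q=15000: TC = 74,910×€124.10 + (74,910/15000.0)×284 + (15000.0/2)×0.27×€124.10 = €9,549,051.80.
Lowest total cost is €9,439,175.63 at Q = 1120.6.

Q* ≈ 1,121 bearings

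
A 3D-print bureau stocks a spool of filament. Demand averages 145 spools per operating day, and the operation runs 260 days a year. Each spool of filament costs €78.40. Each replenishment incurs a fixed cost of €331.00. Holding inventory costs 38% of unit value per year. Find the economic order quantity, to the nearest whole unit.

Annual demand D = 145 × 260 = 37,700.
Holding cost H = 0.38 × €78.40 = €29.7920 per unit per year.
EOQ = √(2DS / H) = √(2 × 37,700 × 331 / 29.792).
= √(24,957,400 / 29.792) = √837,721.536 ≈ 915.271.

Q* ≈ 915 spools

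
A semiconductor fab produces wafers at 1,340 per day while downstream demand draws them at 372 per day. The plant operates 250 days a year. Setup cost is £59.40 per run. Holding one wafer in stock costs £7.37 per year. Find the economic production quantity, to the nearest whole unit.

Annual demand D = 372 × 250 = 93,000.
Production build-up factor (1 − d/p) = 1 − 372/1,340 = 0.7224.
Q* = √(2DS / (H(1 − d/p))) = √(2 × 93,000 × 59.4 / (7.37 × 0.7224)).
= √(11,048,400 / 5.324) ≈ 1440.558.

Q* ≈ 1,441 wafers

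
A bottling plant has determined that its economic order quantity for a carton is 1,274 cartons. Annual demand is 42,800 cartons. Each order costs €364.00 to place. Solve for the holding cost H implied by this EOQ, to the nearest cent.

H ≈ €19.20

Squaring Q* = √(2DS/H) gives Q*² = 2DS/H.
From Q* = √(2DS/H): H = 2DS / Q*² = 2 × 42,800 × 364 / 1,274² = 19.1971.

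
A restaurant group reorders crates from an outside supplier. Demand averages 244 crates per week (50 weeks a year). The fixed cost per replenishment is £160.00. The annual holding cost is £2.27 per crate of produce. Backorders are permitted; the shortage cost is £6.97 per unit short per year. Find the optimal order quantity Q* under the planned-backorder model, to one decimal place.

Annual demand D = 244 × 50 = 12,200.
With planned backorders, Q* = √(2DS/H) · √((H+B)/B).
√(2DS/H) = √(2 × 12,200 × 160 / 2.27) = 1311.421.
√((H+B)/B) = √((2.27+6.97)/6.97) = 1.1514.
Q* ≈ 1509.947.

Q* ≈ 1,509.9 crates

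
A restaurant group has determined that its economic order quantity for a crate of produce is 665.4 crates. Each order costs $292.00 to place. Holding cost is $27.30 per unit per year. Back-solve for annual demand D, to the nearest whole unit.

D ≈ 20,697 crates per year

Squaring Q* = √(2DS/H) gives Q*² = 2DS/H.
From Q* = √(2DS/H): D = Q*²H / (2S) = 665.4² × 27.3 / (2 × 292) = 20697.381.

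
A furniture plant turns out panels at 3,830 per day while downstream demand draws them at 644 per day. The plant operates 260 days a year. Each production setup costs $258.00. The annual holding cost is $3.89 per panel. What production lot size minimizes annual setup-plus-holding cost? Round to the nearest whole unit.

Annual demand D = 644 × 260 = 167,440.
Production build-up factor (1 − d/p) = 1 − 644/3,830 = 0.8319.
Q* = √(2DS / (H(1 − d/p))) = √(2 × 167,440 × 258 / (3.89 × 0.8319)).
= √(86,399,040 / 3.2359) ≈ 5167.211.

Q* ≈ 5,167 panels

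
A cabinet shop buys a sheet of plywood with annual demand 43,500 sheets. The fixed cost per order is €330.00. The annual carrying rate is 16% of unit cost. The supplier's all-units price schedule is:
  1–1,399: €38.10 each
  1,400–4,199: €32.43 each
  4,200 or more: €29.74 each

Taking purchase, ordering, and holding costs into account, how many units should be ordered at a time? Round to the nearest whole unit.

Holding cost per unit per year at price C is H = 0.16·C.
Evaluate total cost at each tier's feasible EOQ or, if the EOQ is below the tier, at the tier's minimum quantity.
Tier 1 (€38.10): EOQ = 2170.2 exceeds tier's upper bound 1399, so this tier is dominated.
EOQ at €32.43 = 2352.2 (feasible in tier 2): TC = 43,500×€32.43 + (43,500/2352.2)×330 + (2352.2/2)×0.16×€32.43 = €1,422,910.35.
EOQ at €29.74 = 2456.3 < 4200, so use break Q=4200: TC = 43,500×€29.74 + (43,500/4200.0)×330 + (4200.0/2)×0.16×€29.74 = €1,307,100.50.
Lowest total cost is €1,307,100.50 at Q = 4200.0.

Q* ≈ 4,200 sheets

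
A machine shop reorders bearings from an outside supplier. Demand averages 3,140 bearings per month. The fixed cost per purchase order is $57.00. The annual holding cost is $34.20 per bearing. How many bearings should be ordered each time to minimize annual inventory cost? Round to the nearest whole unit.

Q* ≈ 354 bearings

Annual demand D = 3,140 × 12 = 37,680.
EOQ = √(2DS / H) = √(2 × 37,680 × 57 / 34.2).
= √(4,295,520 / 34.2) = √125,600 ≈ 354.401.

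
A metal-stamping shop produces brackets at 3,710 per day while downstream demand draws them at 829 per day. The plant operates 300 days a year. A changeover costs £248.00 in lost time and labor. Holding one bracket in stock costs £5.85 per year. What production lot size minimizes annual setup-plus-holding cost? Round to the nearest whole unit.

Q* ≈ 5,211 brackets

Annual demand D = 829 × 300 = 248,700.
Production build-up factor (1 − d/p) = 1 − 829/3,710 = 0.7765.
Q* = √(2DS / (H(1 − d/p))) = √(2 × 248,700 × 248 / (5.85 × 0.7765)).
= √(123,355,200 / 4.5428) ≈ 5210.941.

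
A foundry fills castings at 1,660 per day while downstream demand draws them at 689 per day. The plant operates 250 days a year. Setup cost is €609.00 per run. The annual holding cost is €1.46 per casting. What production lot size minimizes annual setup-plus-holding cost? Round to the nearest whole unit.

Q* ≈ 15,674 castings

Annual demand D = 689 × 250 = 172,250.
Production build-up factor (1 − d/p) = 1 − 689/1,660 = 0.5849.
Q* = √(2DS / (H(1 − d/p))) = √(2 × 172,250 × 609 / (1.46 × 0.5849)).
= √(209,800,500 / 0.854) ≈ 15673.690.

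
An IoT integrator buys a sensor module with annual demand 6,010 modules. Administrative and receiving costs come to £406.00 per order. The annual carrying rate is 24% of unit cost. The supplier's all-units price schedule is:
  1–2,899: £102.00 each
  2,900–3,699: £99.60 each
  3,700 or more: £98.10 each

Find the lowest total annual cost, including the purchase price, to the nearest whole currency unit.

Holding cost per unit per year at price C is H = 0.24·C.
For each price level, check whether its EOQ is feasible; otherwise the best quantity at that price is the breakpoint.
EOQ at £102.00 = 446.5 (feasible in tier 1): TC = 6,010×£102.00 + (6,010/446.5)×406 + (446.5/2)×0.24×£102.00 = £623,950.02.
EOQ at £99.60 = 451.8 < 2900, so use break Q=2900: TC = 6,010×£99.60 + (6,010/2900.0)×406 + (2900.0/2)×0.24×£99.60 = £634,098.20.
EOQ at £98.10 = 455.3 < 3700, so use break Q=3700: TC = 6,010×£98.10 + (6,010/3700.0)×406 + (3700.0/2)×0.24×£98.10 = £633,796.88.
Lowest total cost among the candidates is at Q = 446.5.

TC* ≈ £623,950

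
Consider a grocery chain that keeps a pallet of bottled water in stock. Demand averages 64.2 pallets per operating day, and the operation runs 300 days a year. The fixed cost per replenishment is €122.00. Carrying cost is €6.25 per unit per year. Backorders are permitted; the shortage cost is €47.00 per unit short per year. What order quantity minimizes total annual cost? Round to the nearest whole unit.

Annual demand D = 64.2 × 300 = 19,260.
With planned backorders, Q* = √(2DS/H) · √((H+B)/B).
√(2DS/H) = √(2 × 19,260 × 122 / 6.25) = 867.128.
√((H+B)/B) = √((6.25+47)/47) = 1.0644.
Q* ≈ 922.983.

Q* ≈ 923 pallets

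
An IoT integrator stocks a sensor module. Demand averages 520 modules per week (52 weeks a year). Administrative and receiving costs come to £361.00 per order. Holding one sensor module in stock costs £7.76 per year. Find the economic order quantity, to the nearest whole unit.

Annual demand D = 520 × 52 = 27,040.
EOQ = √(2DS / H) = √(2 × 27,040 × 361 / 7.76).
= √(19,522,880 / 7.76) = √2,515,835.0515 ≈ 1586.138.

Q* ≈ 1,586 modules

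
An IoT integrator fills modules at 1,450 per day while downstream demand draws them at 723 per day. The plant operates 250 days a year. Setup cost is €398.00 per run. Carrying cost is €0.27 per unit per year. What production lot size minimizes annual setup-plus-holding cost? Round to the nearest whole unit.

Annual demand D = 723 × 250 = 180,750.
Production build-up factor (1 − d/p) = 1 − 723/1,450 = 0.5014.
Q* = √(2DS / (H(1 − d/p))) = √(2 × 180,750 × 398 / (0.27 × 0.5014)).
= √(143,877,000 / 0.1354) ≈ 32600.976.

Q* ≈ 32,601 modules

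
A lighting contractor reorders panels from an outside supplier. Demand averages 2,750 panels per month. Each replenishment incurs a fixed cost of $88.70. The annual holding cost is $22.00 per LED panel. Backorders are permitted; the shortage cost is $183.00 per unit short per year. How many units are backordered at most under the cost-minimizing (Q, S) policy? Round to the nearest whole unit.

S* ≈ 59 panels

Annual demand D = 2,750 × 12 = 33,000.
With planned backorders, Q* = √(2DS/H) · √((H+B)/B).
√(2DS/H) = √(2 × 33,000 × 88.7 / 22) = 515.849.
√((H+B)/B) = √((22+183)/183) = 1.0584.
Q* ≈ 545.976.
S* = Q* · H/(H+B) = 545.976 × 22/205 ≈ 58.593.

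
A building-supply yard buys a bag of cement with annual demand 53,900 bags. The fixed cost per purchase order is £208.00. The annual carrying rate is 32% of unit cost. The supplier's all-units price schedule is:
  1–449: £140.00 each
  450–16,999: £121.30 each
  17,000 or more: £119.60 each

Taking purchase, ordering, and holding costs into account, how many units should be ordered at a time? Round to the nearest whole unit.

Holding cost per unit per year at price C is H = 0.32·C.
Candidates are each tier's EOQ (if it falls in that tier) and each price-break quantity.
Tier 1 (£140.00): EOQ = 707.5 exceeds tier's upper bound 449, so this tier is dominated.
EOQ at £121.30 = 760.0 (feasible in tier 2): TC = 53,900×£121.30 + (53,900/760.0)×208 + (760.0/2)×0.32×£121.30 = £6,567,571.66.
EOQ at £119.60 = 765.4 < 17000, so use break Q=17000: TC = 53,900×£119.60 + (53,900/17000.0)×208 + (17000.0/2)×0.32×£119.60 = £6,772,411.48.
Lowest total cost is £6,567,571.66 at Q = 760.0.

Q* ≈ 760 bags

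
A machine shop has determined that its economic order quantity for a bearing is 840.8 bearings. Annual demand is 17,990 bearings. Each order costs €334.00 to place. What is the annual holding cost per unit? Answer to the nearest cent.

The basic EOQ model gives Q* = √(2DS/H); rearrange for the unknown.
From Q* = √(2DS/H): H = 2DS / Q*² = 2 × 17,990 × 334 / 840.8² = 16.9990.

H ≈ €17.00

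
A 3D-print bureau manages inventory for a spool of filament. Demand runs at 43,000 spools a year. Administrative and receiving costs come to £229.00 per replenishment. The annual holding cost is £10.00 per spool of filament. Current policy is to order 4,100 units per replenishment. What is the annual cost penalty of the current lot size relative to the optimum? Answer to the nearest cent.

Extra cost ≈ £8,868.18 per year

EOQ = √(2DS/H) = √(2 × 43,000 × 229 / 10) ≈ 1403.35.
Cost at Q* = (D/Q*)S + (Q*/2)H = √(2DSH) ≈ £14,033.53.
Cost at Q = 4,100: (43,000/4,100)×229 + (4,100/2)×10 = £2,401.71 + £20,500.00 = £22,901.71.
Excess = £22,901.71 − £14,033.53 = £8,868.18.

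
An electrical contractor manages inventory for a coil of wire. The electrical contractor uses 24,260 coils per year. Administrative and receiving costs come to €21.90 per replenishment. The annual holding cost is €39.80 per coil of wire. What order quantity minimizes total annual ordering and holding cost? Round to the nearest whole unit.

Q* ≈ 163 coils

EOQ = √(2DS / H) = √(2 × 24,260 × 21.9 / 39.8).
= √(1,062,588 / 39.8) = √26,698.191 ≈ 163.396.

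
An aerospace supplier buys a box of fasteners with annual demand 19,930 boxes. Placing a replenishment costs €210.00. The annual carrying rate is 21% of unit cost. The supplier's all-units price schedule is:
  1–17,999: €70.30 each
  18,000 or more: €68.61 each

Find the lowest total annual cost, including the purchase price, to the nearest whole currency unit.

Holding cost per unit per year at price C is H = 0.21·C.
Evaluate total cost at each tier's feasible EOQ or, if the EOQ is below the tier, at the tier's minimum quantity.
EOQ at €70.30 = 753.0 (feasible in tier 1): TC = 19,930×€70.30 + (19,930/753.0)×210 + (753.0/2)×0.21×€70.30 = €1,412,195.44.
EOQ at €68.61 = 762.2 < 18000, so use break Q=18000: TC = 19,930×€68.61 + (19,930/18000.0)×210 + (18000.0/2)×0.21×€68.61 = €1,497,302.72.
Lowest total cost among the candidates is at Q = 753.0.

TC* ≈ €1,412,195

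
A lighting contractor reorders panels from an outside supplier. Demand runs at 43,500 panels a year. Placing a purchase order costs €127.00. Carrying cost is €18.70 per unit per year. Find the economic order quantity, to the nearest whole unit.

EOQ = √(2DS / H) = √(2 × 43,500 × 127 / 18.7).
= √(11,049,000 / 18.7) = √590,855.615 ≈ 768.671.

Q* ≈ 769 panels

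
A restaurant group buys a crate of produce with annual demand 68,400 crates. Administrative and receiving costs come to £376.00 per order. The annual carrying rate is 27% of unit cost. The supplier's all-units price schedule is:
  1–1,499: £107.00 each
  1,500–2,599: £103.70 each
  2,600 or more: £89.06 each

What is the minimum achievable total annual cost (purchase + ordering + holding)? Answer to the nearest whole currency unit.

TC* ≈ £6,132,856

Holding cost per unit per year at price C is H = 0.27·C.
Candidates are each tier's EOQ (if it falls in that tier) and each price-break quantity.
EOQ at £107.00 = 1334.3 (feasible in tier 1): TC = 68,400×£107.00 + (68,400/1334.3)×376 + (1334.3/2)×0.27×£107.00 = £7,357,348.79.
EOQ at £103.70 = 1355.4 < 1500, so use break Q=1500: TC = 68,400×£103.70 + (68,400/1500.0)×376 + (1500.0/2)×0.27×£103.70 = £7,131,224.85.
EOQ at £89.06 = 1462.6 < 2600, so use break Q=2600: TC = 68,400×£89.06 + (68,400/2600.0)×376 + (2600.0/2)×0.27×£89.06 = £6,132,855.75.
Lowest total cost among the candidates is at Q = 2600.0.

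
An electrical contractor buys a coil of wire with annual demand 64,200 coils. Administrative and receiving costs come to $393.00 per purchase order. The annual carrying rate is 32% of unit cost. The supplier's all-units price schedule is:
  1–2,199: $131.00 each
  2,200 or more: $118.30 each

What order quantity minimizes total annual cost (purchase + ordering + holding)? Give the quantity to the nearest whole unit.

Holding cost per unit per year at price C is H = 0.32·C.
Evaluate total cost at each tier's feasible EOQ or, if the EOQ is below the tier, at the tier's minimum quantity.
EOQ at $131.00 = 1097.2 (feasible in tier 1): TC = 64,200×$131.00 + (64,200/1097.2)×393 + (1097.2/2)×0.32×$131.00 = $8,456,192.75.
EOQ at $118.30 = 1154.5 < 2200, so use break Q=2200: TC = 64,200×$118.30 + (64,200/2200.0)×393 + (2200.0/2)×0.32×$118.30 = $7,647,970.05.
Lowest total cost is $7,647,970.05 at Q = 2200.0.

Q* ≈ 2,200 coils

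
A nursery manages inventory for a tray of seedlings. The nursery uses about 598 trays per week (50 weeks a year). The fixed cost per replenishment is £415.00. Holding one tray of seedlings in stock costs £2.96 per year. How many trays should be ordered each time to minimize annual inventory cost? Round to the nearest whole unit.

Annual demand D = 598 × 50 = 29,900.
EOQ = √(2DS / H) = √(2 × 29,900 × 415 / 2.96).
= √(24,817,000 / 2.96) = √8,384,121.6216 ≈ 2895.535.

Q* ≈ 2,896 trays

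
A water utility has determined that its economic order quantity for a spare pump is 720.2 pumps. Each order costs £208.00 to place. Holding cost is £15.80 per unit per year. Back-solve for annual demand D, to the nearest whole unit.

D ≈ 19,700 pumps per year

Invert the EOQ relation Q*² = 2DS/H.
From Q* = √(2DS/H): D = Q*²H / (2S) = 720.2² × 15.8 / (2 × 208) = 19700.171.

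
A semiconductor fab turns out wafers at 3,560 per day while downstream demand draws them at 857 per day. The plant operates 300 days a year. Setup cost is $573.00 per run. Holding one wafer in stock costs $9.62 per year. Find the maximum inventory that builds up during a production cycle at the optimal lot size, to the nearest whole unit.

I_max ≈ 4,822 wafers

Annual demand D = 857 × 300 = 257,100.
Production build-up factor (1 − d/p) = 1 − 857/3,560 = 0.7593.
Q* = √(2DS / (H(1 − d/p))) = √(2 × 257,100 × 573 / (9.62 × 0.7593)).
= √(294,636,600 / 7.3042) ≈ 6351.229.
Maximum inventory = Q*(1 − d/p) = 6351.229 × 0.7593 ≈ 4822.296.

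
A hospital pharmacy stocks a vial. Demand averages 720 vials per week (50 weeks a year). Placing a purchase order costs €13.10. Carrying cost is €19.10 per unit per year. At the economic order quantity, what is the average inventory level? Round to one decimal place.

Average inventory ≈ 111.1 vials

Annual demand D = 720 × 50 = 36,000.
Q* = √(2DS/H) = √(2 × 36,000 × 13.1 / 19.1) ≈ 222.22.
Average inventory = Q*/2 ≈ 222.22 / 2 = 111.111.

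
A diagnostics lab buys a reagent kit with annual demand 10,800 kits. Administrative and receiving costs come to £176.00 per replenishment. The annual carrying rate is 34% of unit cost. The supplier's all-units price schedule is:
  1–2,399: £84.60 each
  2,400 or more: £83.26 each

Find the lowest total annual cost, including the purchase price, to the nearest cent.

TC* ≈ £924,137.02

Holding cost per unit per year at price C is H = 0.34·C.
Candidates are each tier's EOQ (if it falls in that tier) and each price-break quantity.
EOQ at £84.60 = 363.5 (feasible in tier 1): TC = 10,800×£84.60 + (10,800/363.5)×176 + (363.5/2)×0.34×£84.60 = £924,137.02.
EOQ at £83.26 = 366.5 < 2400, so use break Q=2400: TC = 10,800×£83.26 + (10,800/2400.0)×176 + (2400.0/2)×0.34×£83.26 = £933,970.08.
Lowest total cost among the candidates is at Q = 363.5.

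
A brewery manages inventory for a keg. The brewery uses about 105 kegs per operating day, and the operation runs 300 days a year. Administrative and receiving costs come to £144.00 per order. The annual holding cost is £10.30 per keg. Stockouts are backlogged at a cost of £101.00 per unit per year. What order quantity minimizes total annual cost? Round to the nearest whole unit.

Q* ≈ 985 kegs

Annual demand D = 105 × 300 = 31,500.
With planned backorders, Q* = √(2DS/H) · √((H+B)/B).
√(2DS/H) = √(2 × 31,500 × 144 / 10.3) = 938.497.
√((H+B)/B) = √((10.3+101)/101) = 1.0498.
Q* ≈ 985.190.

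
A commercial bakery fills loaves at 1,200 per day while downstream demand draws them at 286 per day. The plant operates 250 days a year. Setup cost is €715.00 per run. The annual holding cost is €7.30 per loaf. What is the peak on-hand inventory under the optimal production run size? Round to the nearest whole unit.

Annual demand D = 286 × 250 = 71,500.
Production build-up factor (1 − d/p) = 1 − 286/1,200 = 0.7617.
Q* = √(2DS / (H(1 − d/p))) = √(2 × 71,500 × 715 / (7.3 × 0.7617)).
= √(102,245,000 / 5.5602) ≈ 4288.221.
Maximum inventory = Q*(1 − d/p) = 4288.221 × 0.7617 ≈ 3266.195.

I_max ≈ 3,266 loaves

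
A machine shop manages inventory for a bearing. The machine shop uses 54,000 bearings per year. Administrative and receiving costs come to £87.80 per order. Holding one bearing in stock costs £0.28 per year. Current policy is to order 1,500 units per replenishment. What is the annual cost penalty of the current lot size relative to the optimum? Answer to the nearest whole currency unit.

EOQ = √(2DS/H) = √(2 × 54,000 × 87.8 / 0.28) ≈ 5819.43.
Cost at Q* = (D/Q*)S + (Q*/2)H = √(2DSH) ≈ £1,629.44.
Cost at Q = 1,500: (54,000/1,500)×87.8 + (1,500/2)×0.28 = £3,160.80 + £210.00 = £3,370.80.
Excess = £3,370.80 − £1,629.44 = £1,741.36.

Extra cost ≈ £1,741 per year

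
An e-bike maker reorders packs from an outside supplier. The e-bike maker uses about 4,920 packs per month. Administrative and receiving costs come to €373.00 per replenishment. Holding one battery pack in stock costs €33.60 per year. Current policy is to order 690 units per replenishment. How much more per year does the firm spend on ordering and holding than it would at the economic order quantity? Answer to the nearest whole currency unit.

Extra cost ≈ €5,039 per year

Annual demand D = 4,920 × 12 = 59,040.
EOQ = √(2DS/H) = √(2 × 59,040 × 373 / 33.6) ≈ 1144.91.
Cost at Q* = (D/Q*)S + (Q*/2)H = √(2DSH) ≈ €38,469.12.
Cost at Q = 690: (59,040/690)×373 + (690/2)×33.6 = €31,915.83 + €11,592.00 = €43,507.83.
Excess = €43,507.83 − €38,469.12 = €5,038.71.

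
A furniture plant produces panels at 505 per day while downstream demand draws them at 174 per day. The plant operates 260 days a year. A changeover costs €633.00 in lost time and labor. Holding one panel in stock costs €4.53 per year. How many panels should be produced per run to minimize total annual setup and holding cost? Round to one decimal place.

Q* ≈ 4,392.0 panels

Annual demand D = 174 × 260 = 45,240.
Production build-up factor (1 − d/p) = 1 − 174/505 = 0.6554.
Q* = √(2DS / (H(1 − d/p))) = √(2 × 45,240 × 633 / (4.53 × 0.6554)).
= √(57,273,840 / 2.9692) ≈ 4391.984.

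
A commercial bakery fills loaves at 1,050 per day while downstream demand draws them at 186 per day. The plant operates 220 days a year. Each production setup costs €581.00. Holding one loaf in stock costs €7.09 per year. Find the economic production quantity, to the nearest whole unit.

Annual demand D = 186 × 220 = 40,920.
Production build-up factor (1 − d/p) = 1 − 186/1,050 = 0.8229.
Q* = √(2DS / (H(1 − d/p))) = √(2 × 40,920 × 581 / (7.09 × 0.8229)).
= √(47,549,040 / 5.8341) ≈ 2854.865.

Q* ≈ 2,855 loaves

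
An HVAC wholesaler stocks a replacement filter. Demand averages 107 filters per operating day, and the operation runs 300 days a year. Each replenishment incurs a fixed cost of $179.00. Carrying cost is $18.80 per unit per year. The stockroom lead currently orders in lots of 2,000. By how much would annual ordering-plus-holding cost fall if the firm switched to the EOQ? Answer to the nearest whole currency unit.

Extra cost ≈ $6,974 per year

Annual demand D = 107 × 300 = 32,100.
EOQ = √(2DS/H) = √(2 × 32,100 × 179 / 18.8) ≈ 781.83.
Cost at Q* = (D/Q*)S + (Q*/2)H = √(2DSH) ≈ $14,698.50.
Cost at Q = 2,000: (32,100/2,000)×179 + (2,000/2)×18.8 = $2,872.95 + $18,800.00 = $21,672.95.
Excess = $21,672.95 − $14,698.50 = $6,974.45.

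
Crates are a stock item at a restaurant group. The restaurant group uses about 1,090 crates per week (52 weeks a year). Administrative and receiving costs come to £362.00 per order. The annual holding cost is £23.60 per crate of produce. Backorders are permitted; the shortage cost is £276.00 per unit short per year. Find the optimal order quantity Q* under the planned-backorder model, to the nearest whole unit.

Q* ≈ 1,374 crates

Annual demand D = 1,090 × 52 = 56,680.
With planned backorders, Q* = √(2DS/H) · √((H+B)/B).
√(2DS/H) = √(2 × 56,680 × 362 / 23.6) = 1318.646.
√((H+B)/B) = √((23.6+276)/276) = 1.0419.
Q* ≈ 1373.867.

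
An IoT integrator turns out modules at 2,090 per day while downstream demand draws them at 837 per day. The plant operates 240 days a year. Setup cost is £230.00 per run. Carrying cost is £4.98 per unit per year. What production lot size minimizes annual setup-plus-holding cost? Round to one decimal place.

Q* ≈ 5,563.3 modules

Annual demand D = 837 × 240 = 200,880.
Production build-up factor (1 − d/p) = 1 − 837/2,090 = 0.5995.
Q* = √(2DS / (H(1 − d/p))) = √(2 × 200,880 × 230 / (4.98 × 0.5995)).
= √(92,404,800 / 2.9856) ≈ 5563.271.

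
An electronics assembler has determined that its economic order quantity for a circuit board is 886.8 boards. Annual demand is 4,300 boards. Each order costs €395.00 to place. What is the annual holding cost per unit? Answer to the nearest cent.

H ≈ €4.32

Squaring Q* = √(2DS/H) gives Q*² = 2DS/H.
From Q* = √(2DS/H): H = 2DS / Q*² = 2 × 4,300 × 395 / 886.8² = 4.3196.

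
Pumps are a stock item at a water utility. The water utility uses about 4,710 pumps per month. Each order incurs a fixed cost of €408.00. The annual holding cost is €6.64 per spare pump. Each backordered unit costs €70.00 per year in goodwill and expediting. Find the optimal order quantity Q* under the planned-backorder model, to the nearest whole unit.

Q* ≈ 2,758 pumps

Annual demand D = 4,710 × 12 = 56,520.
With planned backorders, Q* = √(2DS/H) · √((H+B)/B).
√(2DS/H) = √(2 × 56,520 × 408 / 6.64) = 2635.495.
√((H+B)/B) = √((6.64+70)/70) = 1.0464.
Q* ≈ 2757.661.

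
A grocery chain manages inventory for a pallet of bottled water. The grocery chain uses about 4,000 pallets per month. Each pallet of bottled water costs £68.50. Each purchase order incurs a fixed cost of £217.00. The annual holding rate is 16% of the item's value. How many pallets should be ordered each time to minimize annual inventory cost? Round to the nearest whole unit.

Annual demand D = 4,000 × 12 = 48,000.
Holding cost H = 0.16 × £68.50 = £10.9600 per unit per year.
EOQ = √(2DS / H) = √(2 × 48,000 × 217 / 10.96).
= √(20,832,000 / 10.96) = √1,900,729.927 ≈ 1378.670.

Q* ≈ 1,379 pallets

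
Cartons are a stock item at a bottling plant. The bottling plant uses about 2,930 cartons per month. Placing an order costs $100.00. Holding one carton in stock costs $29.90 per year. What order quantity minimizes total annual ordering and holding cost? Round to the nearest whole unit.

Annual demand D = 2,930 × 12 = 35,160.
EOQ = √(2DS / H) = √(2 × 35,160 × 100 / 29.9).
= √(7,032,000 / 29.9) = √235,183.9465 ≈ 484.958.

Q* ≈ 485 cartons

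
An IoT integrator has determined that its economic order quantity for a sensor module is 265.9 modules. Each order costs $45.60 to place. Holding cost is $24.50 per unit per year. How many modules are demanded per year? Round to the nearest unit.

D ≈ 18,994 modules per year

Squaring Q* = √(2DS/H) gives Q*² = 2DS/H.
From Q* = √(2DS/H): D = Q*²H / (2S) = 265.9² × 24.5 / (2 × 45.6) = 18993.628.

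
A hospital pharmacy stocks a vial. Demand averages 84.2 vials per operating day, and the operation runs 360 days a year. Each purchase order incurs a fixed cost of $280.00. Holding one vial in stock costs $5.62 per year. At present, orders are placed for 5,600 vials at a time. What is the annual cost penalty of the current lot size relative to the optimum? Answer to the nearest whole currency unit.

Annual demand D = 84.2 × 360 = 30,312.
EOQ = √(2DS/H) = √(2 × 30,312 × 280 / 5.62) ≈ 1737.93.
Cost at Q* = (D/Q*)S + (Q*/2)H = √(2DSH) ≈ $9,767.19.
Cost at Q = 5,600: (30,312/5,600)×280 + (5,600/2)×5.62 = $1,515.60 + $15,736.00 = $17,251.60.
Excess = $17,251.60 − $9,767.19 = $7,484.41.

Extra cost ≈ $7,484 per year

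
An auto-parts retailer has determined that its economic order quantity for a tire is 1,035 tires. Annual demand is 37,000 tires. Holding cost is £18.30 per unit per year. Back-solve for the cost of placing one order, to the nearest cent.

Invert the EOQ relation Q*² = 2DS/H.
From Q* = √(2DS/H): S = Q*²H / (2D) = 1,035² × 18.3 / (2 × 37,000) = 264.9110.

S ≈ £264.91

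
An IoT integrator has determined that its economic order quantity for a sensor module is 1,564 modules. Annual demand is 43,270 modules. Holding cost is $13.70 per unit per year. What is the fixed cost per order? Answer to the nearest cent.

The basic EOQ model gives Q* = √(2DS/H); rearrange for the unknown.
From Q* = √(2DS/H): S = Q*²H / (2D) = 1,564² × 13.7 / (2 × 43,270) = 387.2373.

S ≈ $387.24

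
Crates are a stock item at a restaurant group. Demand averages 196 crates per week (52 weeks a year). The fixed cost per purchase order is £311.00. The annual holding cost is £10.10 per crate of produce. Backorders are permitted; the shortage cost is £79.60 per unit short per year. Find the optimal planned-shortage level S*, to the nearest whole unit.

Annual demand D = 196 × 52 = 10,192.
With planned backorders, Q* = √(2DS/H) · √((H+B)/B).
√(2DS/H) = √(2 × 10,192 × 311 / 10.1) = 792.254.
√((H+B)/B) = √((10.1+79.6)/79.6) = 1.0615.
Q* ≈ 841.015.
S* = Q* · H/(H+B) = 841.015 × 10.1/89.7 ≈ 94.696.

S* ≈ 95 crates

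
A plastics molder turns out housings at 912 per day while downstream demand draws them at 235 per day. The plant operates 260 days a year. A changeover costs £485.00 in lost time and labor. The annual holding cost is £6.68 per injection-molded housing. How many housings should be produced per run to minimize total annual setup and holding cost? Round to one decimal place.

Annual demand D = 235 × 260 = 61,100.
Production build-up factor (1 − d/p) = 1 − 235/912 = 0.7423.
Q* = √(2DS / (H(1 − d/p))) = √(2 × 61,100 × 485 / (6.68 × 0.7423)).
= √(59,267,000 / 4.9587) ≈ 3457.175.

Q* ≈ 3,457.2 housings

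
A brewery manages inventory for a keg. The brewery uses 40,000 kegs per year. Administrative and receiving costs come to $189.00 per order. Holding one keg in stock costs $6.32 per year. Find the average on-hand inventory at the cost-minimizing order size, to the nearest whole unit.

Average inventory ≈ 773 kegs

Q* = √(2DS/H) = √(2 × 40,000 × 189 / 6.32) ≈ 1546.74.
Average inventory = Q*/2 ≈ 1546.74 / 2 = 773.370.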